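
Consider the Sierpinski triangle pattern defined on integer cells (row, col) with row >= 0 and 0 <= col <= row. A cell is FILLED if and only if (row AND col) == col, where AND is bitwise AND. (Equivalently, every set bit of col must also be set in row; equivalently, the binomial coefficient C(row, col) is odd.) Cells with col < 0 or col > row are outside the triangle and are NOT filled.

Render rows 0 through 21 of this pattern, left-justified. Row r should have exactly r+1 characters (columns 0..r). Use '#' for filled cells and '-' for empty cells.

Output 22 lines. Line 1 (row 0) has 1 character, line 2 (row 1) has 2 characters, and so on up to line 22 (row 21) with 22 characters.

Answer: #
##
#-#
####
#---#
##--##
#-#-#-#
########
#-------#
##------##
#-#-----#-#
####----####
#---#---#---#
##--##--##--##
#-#-#-#-#-#-#-#
################
#---------------#
##--------------##
#-#-------------#-#
####------------####
#---#-----------#---#
##--##----------##--##

Derivation:
r0=0: #
r1=1: ##
r2=10: #-#
r3=11: ####
r4=100: #---#
r5=101: ##--##
r6=110: #-#-#-#
r7=111: ########
r8=1000: #-------#
r9=1001: ##------##
r10=1010: #-#-----#-#
r11=1011: ####----####
r12=1100: #---#---#---#
r13=1101: ##--##--##--##
r14=1110: #-#-#-#-#-#-#-#
r15=1111: ################
r16=10000: #---------------#
r17=10001: ##--------------##
r18=10010: #-#-------------#-#
r19=10011: ####------------####
r20=10100: #---#-----------#---#
r21=10101: ##--##----------##--##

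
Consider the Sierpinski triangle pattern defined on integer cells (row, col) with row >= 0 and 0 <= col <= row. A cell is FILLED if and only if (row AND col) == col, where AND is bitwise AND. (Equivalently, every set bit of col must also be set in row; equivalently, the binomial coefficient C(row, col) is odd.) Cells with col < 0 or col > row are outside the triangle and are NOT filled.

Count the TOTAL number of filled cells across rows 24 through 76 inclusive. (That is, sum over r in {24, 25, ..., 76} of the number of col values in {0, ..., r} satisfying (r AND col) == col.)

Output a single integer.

Answer: 692

Derivation:
r24=11000 pc2: +4 =4
r25=11001 pc3: +8 =12
r26=11010 pc3: +8 =20
r27=11011 pc4: +16 =36
r28=11100 pc3: +8 =44
r29=11101 pc4: +16 =60
r30=11110 pc4: +16 =76
r31=11111 pc5: +32 =108
r32=100000 pc1: +2 =110
r33=100001 pc2: +4 =114
r34=100010 pc2: +4 =118
r35=100011 pc3: +8 =126
r36=100100 pc2: +4 =130
r37=100101 pc3: +8 =138
r38=100110 pc3: +8 =146
r39=100111 pc4: +16 =162
r40=101000 pc2: +4 =166
r41=101001 pc3: +8 =174
r42=101010 pc3: +8 =182
r43=101011 pc4: +16 =198
r44=101100 pc3: +8 =206
r45=101101 pc4: +16 =222
r46=101110 pc4: +16 =238
r47=101111 pc5: +32 =270
r48=110000 pc2: +4 =274
r49=110001 pc3: +8 =282
r50=110010 pc3: +8 =290
r51=110011 pc4: +16 =306
r52=110100 pc3: +8 =314
r53=110101 pc4: +16 =330
r54=110110 pc4: +16 =346
r55=110111 pc5: +32 =378
r56=111000 pc3: +8 =386
r57=111001 pc4: +16 =402
r58=111010 pc4: +16 =418
r59=111011 pc5: +32 =450
r60=111100 pc4: +16 =466
r61=111101 pc5: +32 =498
r62=111110 pc5: +32 =530
r63=111111 pc6: +64 =594
r64=1000000 pc1: +2 =596
r65=1000001 pc2: +4 =600
r66=1000010 pc2: +4 =604
r67=1000011 pc3: +8 =612
r68=1000100 pc2: +4 =616
r69=1000101 pc3: +8 =624
r70=1000110 pc3: +8 =632
r71=1000111 pc4: +16 =648
r72=1001000 pc2: +4 =652
r73=1001001 pc3: +8 =660
r74=1001010 pc3: +8 =668
r75=1001011 pc4: +16 =684
r76=1001100 pc3: +8 =692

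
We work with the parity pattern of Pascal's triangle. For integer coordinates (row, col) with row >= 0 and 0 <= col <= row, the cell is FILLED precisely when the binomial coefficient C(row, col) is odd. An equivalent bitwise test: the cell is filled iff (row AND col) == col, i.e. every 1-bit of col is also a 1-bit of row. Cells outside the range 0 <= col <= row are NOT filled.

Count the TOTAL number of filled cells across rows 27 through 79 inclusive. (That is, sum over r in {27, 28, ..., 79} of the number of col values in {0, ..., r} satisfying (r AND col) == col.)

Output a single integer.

r27=11011 pc4: +16 =16
r28=11100 pc3: +8 =24
r29=11101 pc4: +16 =40
r30=11110 pc4: +16 =56
r31=11111 pc5: +32 =88
r32=100000 pc1: +2 =90
r33=100001 pc2: +4 =94
r34=100010 pc2: +4 =98
r35=100011 pc3: +8 =106
r36=100100 pc2: +4 =110
r37=100101 pc3: +8 =118
r38=100110 pc3: +8 =126
r39=100111 pc4: +16 =142
r40=101000 pc2: +4 =146
r41=101001 pc3: +8 =154
r42=101010 pc3: +8 =162
r43=101011 pc4: +16 =178
r44=101100 pc3: +8 =186
r45=101101 pc4: +16 =202
r46=101110 pc4: +16 =218
r47=101111 pc5: +32 =250
r48=110000 pc2: +4 =254
r49=110001 pc3: +8 =262
r50=110010 pc3: +8 =270
r51=110011 pc4: +16 =286
r52=110100 pc3: +8 =294
r53=110101 pc4: +16 =310
r54=110110 pc4: +16 =326
r55=110111 pc5: +32 =358
r56=111000 pc3: +8 =366
r57=111001 pc4: +16 =382
r58=111010 pc4: +16 =398
r59=111011 pc5: +32 =430
r60=111100 pc4: +16 =446
r61=111101 pc5: +32 =478
r62=111110 pc5: +32 =510
r63=111111 pc6: +64 =574
r64=1000000 pc1: +2 =576
r65=1000001 pc2: +4 =580
r66=1000010 pc2: +4 =584
r67=1000011 pc3: +8 =592
r68=1000100 pc2: +4 =596
r69=1000101 pc3: +8 =604
r70=1000110 pc3: +8 =612
r71=1000111 pc4: +16 =628
r72=1001000 pc2: +4 =632
r73=1001001 pc3: +8 =640
r74=1001010 pc3: +8 =648
r75=1001011 pc4: +16 =664
r76=1001100 pc3: +8 =672
r77=1001101 pc4: +16 =688
r78=1001110 pc4: +16 =704
r79=1001111 pc5: +32 =736

Answer: 736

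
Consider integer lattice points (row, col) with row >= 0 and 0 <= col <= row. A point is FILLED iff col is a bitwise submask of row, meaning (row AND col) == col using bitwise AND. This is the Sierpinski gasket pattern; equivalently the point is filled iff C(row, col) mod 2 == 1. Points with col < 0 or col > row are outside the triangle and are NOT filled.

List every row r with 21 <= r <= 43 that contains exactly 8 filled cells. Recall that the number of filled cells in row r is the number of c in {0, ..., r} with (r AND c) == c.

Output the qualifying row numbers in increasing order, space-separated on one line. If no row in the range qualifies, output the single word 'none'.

Answer: 21 22 25 26 28 35 37 38 41 42

Derivation:
Row r has 2^popcount(r) filled cells, so we need popcount(r) = log2(8) = 3.
Scan r = 21..43 and keep those with exactly 3 one-bits:
r=21=10101 popcount=3 -> KEEP
r=22=10110 popcount=3 -> KEEP
r=23=10111 popcount=4 -> skip
r=24=11000 popcount=2 -> skip
r=25=11001 popcount=3 -> KEEP
r=26=11010 popcount=3 -> KEEP
r=27=11011 popcount=4 -> skip
r=28=11100 popcount=3 -> KEEP
r=29=11101 popcount=4 -> skip
r=30=11110 popcount=4 -> skip
r=31=11111 popcount=5 -> skip
r=32=100000 popcount=1 -> skip
r=33=100001 popcount=2 -> skip
r=34=100010 popcount=2 -> skip
r=35=100011 popcount=3 -> KEEP
r=36=100100 popcount=2 -> skip
r=37=100101 popcount=3 -> KEEP
r=38=100110 popcount=3 -> KEEP
r=39=100111 popcount=4 -> skip
r=40=101000 popcount=2 -> skip
r=41=101001 popcount=3 -> KEEP
r=42=101010 popcount=3 -> KEEP
r=43=101011 popcount=4 -> skip
Kept rows: 21 22 25 26 28 35 37 38 41 42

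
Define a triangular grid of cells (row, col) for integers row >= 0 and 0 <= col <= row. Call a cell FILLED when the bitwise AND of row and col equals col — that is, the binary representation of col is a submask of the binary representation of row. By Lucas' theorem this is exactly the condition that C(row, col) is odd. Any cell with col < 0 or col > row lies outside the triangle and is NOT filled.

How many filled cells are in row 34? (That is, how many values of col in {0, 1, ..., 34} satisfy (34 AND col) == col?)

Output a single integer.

34 in binary = 100010
popcount(34) = number of 1-bits in 100010 = 2
A col c satisfies (34 AND c) == c iff every set bit of c is also set in 34; each of the 2 set bits of 34 can independently be on or off in c.
count = 2^2 = 4

Answer: 4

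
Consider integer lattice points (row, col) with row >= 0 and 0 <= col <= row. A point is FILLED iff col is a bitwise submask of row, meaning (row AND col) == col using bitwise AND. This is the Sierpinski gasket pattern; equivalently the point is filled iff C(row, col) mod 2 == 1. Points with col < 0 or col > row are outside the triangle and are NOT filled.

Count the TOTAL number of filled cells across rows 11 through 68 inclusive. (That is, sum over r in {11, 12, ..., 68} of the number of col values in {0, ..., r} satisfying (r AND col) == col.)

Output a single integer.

Answer: 714

Derivation:
r11=1011 pc3: +8 =8
r12=1100 pc2: +4 =12
r13=1101 pc3: +8 =20
r14=1110 pc3: +8 =28
r15=1111 pc4: +16 =44
r16=10000 pc1: +2 =46
r17=10001 pc2: +4 =50
r18=10010 pc2: +4 =54
r19=10011 pc3: +8 =62
r20=10100 pc2: +4 =66
r21=10101 pc3: +8 =74
r22=10110 pc3: +8 =82
r23=10111 pc4: +16 =98
r24=11000 pc2: +4 =102
r25=11001 pc3: +8 =110
r26=11010 pc3: +8 =118
r27=11011 pc4: +16 =134
r28=11100 pc3: +8 =142
r29=11101 pc4: +16 =158
r30=11110 pc4: +16 =174
r31=11111 pc5: +32 =206
r32=100000 pc1: +2 =208
r33=100001 pc2: +4 =212
r34=100010 pc2: +4 =216
r35=100011 pc3: +8 =224
r36=100100 pc2: +4 =228
r37=100101 pc3: +8 =236
r38=100110 pc3: +8 =244
r39=100111 pc4: +16 =260
r40=101000 pc2: +4 =264
r41=101001 pc3: +8 =272
r42=101010 pc3: +8 =280
r43=101011 pc4: +16 =296
r44=101100 pc3: +8 =304
r45=101101 pc4: +16 =320
r46=101110 pc4: +16 =336
r47=101111 pc5: +32 =368
r48=110000 pc2: +4 =372
r49=110001 pc3: +8 =380
r50=110010 pc3: +8 =388
r51=110011 pc4: +16 =404
r52=110100 pc3: +8 =412
r53=110101 pc4: +16 =428
r54=110110 pc4: +16 =444
r55=110111 pc5: +32 =476
r56=111000 pc3: +8 =484
r57=111001 pc4: +16 =500
r58=111010 pc4: +16 =516
r59=111011 pc5: +32 =548
r60=111100 pc4: +16 =564
r61=111101 pc5: +32 =596
r62=111110 pc5: +32 =628
r63=111111 pc6: +64 =692
r64=1000000 pc1: +2 =694
r65=1000001 pc2: +4 =698
r66=1000010 pc2: +4 =702
r67=1000011 pc3: +8 =710
r68=1000100 pc2: +4 =714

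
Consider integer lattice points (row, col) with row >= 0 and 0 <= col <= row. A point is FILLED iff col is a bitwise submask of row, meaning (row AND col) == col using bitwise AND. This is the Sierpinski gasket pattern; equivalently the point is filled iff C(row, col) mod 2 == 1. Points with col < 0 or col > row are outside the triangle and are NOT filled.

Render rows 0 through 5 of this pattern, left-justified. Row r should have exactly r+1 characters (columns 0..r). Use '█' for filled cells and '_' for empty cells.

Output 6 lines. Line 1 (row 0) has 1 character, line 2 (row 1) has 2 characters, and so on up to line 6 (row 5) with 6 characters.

Answer: █
██
█_█
████
█___█
██__██

Derivation:
r0=0: █
r1=1: ██
r2=10: █_█
r3=11: ████
r4=100: █___█
r5=101: ██__██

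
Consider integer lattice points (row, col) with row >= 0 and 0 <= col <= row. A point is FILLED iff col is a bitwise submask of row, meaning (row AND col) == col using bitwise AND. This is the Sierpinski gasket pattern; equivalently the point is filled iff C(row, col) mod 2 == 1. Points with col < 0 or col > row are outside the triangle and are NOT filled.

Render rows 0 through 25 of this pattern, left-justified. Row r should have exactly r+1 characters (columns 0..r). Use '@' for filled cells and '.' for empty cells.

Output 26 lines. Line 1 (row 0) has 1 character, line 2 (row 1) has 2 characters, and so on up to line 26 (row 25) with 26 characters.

r0=0: @
r1=1: @@
r2=10: @.@
r3=11: @@@@
r4=100: @...@
r5=101: @@..@@
r6=110: @.@.@.@
r7=111: @@@@@@@@
r8=1000: @.......@
r9=1001: @@......@@
r10=1010: @.@.....@.@
r11=1011: @@@@....@@@@
r12=1100: @...@...@...@
r13=1101: @@..@@..@@..@@
r14=1110: @.@.@.@.@.@.@.@
r15=1111: @@@@@@@@@@@@@@@@
r16=10000: @...............@
r17=10001: @@..............@@
r18=10010: @.@.............@.@
r19=10011: @@@@............@@@@
r20=10100: @...@...........@...@
r21=10101: @@..@@..........@@..@@
r22=10110: @.@.@.@.........@.@.@.@
r23=10111: @@@@@@@@........@@@@@@@@
r24=11000: @.......@.......@.......@
r25=11001: @@......@@......@@......@@

Answer: @
@@
@.@
@@@@
@...@
@@..@@
@.@.@.@
@@@@@@@@
@.......@
@@......@@
@.@.....@.@
@@@@....@@@@
@...@...@...@
@@..@@..@@..@@
@.@.@.@.@.@.@.@
@@@@@@@@@@@@@@@@
@...............@
@@..............@@
@.@.............@.@
@@@@............@@@@
@...@...........@...@
@@..@@..........@@..@@
@.@.@.@.........@.@.@.@
@@@@@@@@........@@@@@@@@
@.......@.......@.......@
@@......@@......@@......@@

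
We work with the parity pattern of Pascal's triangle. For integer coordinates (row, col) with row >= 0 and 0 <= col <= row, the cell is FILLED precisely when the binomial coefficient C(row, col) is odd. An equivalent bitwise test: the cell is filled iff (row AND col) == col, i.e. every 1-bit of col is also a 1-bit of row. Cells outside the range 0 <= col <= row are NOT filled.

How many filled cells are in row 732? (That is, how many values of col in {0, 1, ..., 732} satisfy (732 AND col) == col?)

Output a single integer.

732 in binary = 1011011100
popcount(732) = number of 1-bits in 1011011100 = 6
A col c satisfies (732 AND c) == c iff every set bit of c is also set in 732; each of the 6 set bits of 732 can independently be on or off in c.
count = 2^6 = 64

Answer: 64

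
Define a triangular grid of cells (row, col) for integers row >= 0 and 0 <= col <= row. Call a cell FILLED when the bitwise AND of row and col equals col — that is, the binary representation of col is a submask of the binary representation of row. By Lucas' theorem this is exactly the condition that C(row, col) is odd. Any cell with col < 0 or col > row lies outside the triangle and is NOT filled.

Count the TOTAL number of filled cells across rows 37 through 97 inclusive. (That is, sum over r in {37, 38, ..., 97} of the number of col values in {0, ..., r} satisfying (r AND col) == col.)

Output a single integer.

Answer: 962

Derivation:
r37=100101 pc3: +8 =8
r38=100110 pc3: +8 =16
r39=100111 pc4: +16 =32
r40=101000 pc2: +4 =36
r41=101001 pc3: +8 =44
r42=101010 pc3: +8 =52
r43=101011 pc4: +16 =68
r44=101100 pc3: +8 =76
r45=101101 pc4: +16 =92
r46=101110 pc4: +16 =108
r47=101111 pc5: +32 =140
r48=110000 pc2: +4 =144
r49=110001 pc3: +8 =152
r50=110010 pc3: +8 =160
r51=110011 pc4: +16 =176
r52=110100 pc3: +8 =184
r53=110101 pc4: +16 =200
r54=110110 pc4: +16 =216
r55=110111 pc5: +32 =248
r56=111000 pc3: +8 =256
r57=111001 pc4: +16 =272
r58=111010 pc4: +16 =288
r59=111011 pc5: +32 =320
r60=111100 pc4: +16 =336
r61=111101 pc5: +32 =368
r62=111110 pc5: +32 =400
r63=111111 pc6: +64 =464
r64=1000000 pc1: +2 =466
r65=1000001 pc2: +4 =470
r66=1000010 pc2: +4 =474
r67=1000011 pc3: +8 =482
r68=1000100 pc2: +4 =486
r69=1000101 pc3: +8 =494
r70=1000110 pc3: +8 =502
r71=1000111 pc4: +16 =518
r72=1001000 pc2: +4 =522
r73=1001001 pc3: +8 =530
r74=1001010 pc3: +8 =538
r75=1001011 pc4: +16 =554
r76=1001100 pc3: +8 =562
r77=1001101 pc4: +16 =578
r78=1001110 pc4: +16 =594
r79=1001111 pc5: +32 =626
r80=1010000 pc2: +4 =630
r81=1010001 pc3: +8 =638
r82=1010010 pc3: +8 =646
r83=1010011 pc4: +16 =662
r84=1010100 pc3: +8 =670
r85=1010101 pc4: +16 =686
r86=1010110 pc4: +16 =702
r87=1010111 pc5: +32 =734
r88=1011000 pc3: +8 =742
r89=1011001 pc4: +16 =758
r90=1011010 pc4: +16 =774
r91=1011011 pc5: +32 =806
r92=1011100 pc4: +16 =822
r93=1011101 pc5: +32 =854
r94=1011110 pc5: +32 =886
r95=1011111 pc6: +64 =950
r96=1100000 pc2: +4 =954
r97=1100001 pc3: +8 =962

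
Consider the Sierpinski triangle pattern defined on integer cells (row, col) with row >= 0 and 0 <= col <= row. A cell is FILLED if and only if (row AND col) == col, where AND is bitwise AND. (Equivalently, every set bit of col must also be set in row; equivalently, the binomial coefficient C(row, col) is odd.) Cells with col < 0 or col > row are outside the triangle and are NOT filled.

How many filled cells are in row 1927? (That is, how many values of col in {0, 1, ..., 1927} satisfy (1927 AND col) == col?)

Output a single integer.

Answer: 128

Derivation:
1927 in binary = 11110000111
popcount(1927) = number of 1-bits in 11110000111 = 7
A col c satisfies (1927 AND c) == c iff every set bit of c is also set in 1927; each of the 7 set bits of 1927 can independently be on or off in c.
count = 2^7 = 128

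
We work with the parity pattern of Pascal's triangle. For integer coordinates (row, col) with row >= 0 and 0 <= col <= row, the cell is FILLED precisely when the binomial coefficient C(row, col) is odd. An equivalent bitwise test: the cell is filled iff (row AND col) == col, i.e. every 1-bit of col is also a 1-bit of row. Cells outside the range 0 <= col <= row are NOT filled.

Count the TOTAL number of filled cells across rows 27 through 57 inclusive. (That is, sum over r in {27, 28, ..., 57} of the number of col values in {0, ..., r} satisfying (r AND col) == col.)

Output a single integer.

Answer: 382

Derivation:
r27=11011 pc4: +16 =16
r28=11100 pc3: +8 =24
r29=11101 pc4: +16 =40
r30=11110 pc4: +16 =56
r31=11111 pc5: +32 =88
r32=100000 pc1: +2 =90
r33=100001 pc2: +4 =94
r34=100010 pc2: +4 =98
r35=100011 pc3: +8 =106
r36=100100 pc2: +4 =110
r37=100101 pc3: +8 =118
r38=100110 pc3: +8 =126
r39=100111 pc4: +16 =142
r40=101000 pc2: +4 =146
r41=101001 pc3: +8 =154
r42=101010 pc3: +8 =162
r43=101011 pc4: +16 =178
r44=101100 pc3: +8 =186
r45=101101 pc4: +16 =202
r46=101110 pc4: +16 =218
r47=101111 pc5: +32 =250
r48=110000 pc2: +4 =254
r49=110001 pc3: +8 =262
r50=110010 pc3: +8 =270
r51=110011 pc4: +16 =286
r52=110100 pc3: +8 =294
r53=110101 pc4: +16 =310
r54=110110 pc4: +16 =326
r55=110111 pc5: +32 =358
r56=111000 pc3: +8 =366
r57=111001 pc4: +16 =382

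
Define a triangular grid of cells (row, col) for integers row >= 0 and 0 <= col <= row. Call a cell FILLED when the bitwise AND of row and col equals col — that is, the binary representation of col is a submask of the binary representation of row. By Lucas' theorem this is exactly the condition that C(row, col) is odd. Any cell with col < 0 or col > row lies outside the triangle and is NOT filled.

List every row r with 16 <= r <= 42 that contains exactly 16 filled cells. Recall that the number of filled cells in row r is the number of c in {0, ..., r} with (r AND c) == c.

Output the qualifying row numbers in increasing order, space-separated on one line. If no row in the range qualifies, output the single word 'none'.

Answer: 23 27 29 30 39

Derivation:
Row r has 2^popcount(r) filled cells, so we need popcount(r) = log2(16) = 4.
Scan r = 16..42 and keep those with exactly 4 one-bits:
r=16=10000 popcount=1 -> skip
r=17=10001 popcount=2 -> skip
r=18=10010 popcount=2 -> skip
r=19=10011 popcount=3 -> skip
r=20=10100 popcount=2 -> skip
r=21=10101 popcount=3 -> skip
r=22=10110 popcount=3 -> skip
r=23=10111 popcount=4 -> KEEP
r=24=11000 popcount=2 -> skip
r=25=11001 popcount=3 -> skip
r=26=11010 popcount=3 -> skip
r=27=11011 popcount=4 -> KEEP
r=28=11100 popcount=3 -> skip
r=29=11101 popcount=4 -> KEEP
r=30=11110 popcount=4 -> KEEP
r=31=11111 popcount=5 -> skip
r=32=100000 popcount=1 -> skip
r=33=100001 popcount=2 -> skip
r=34=100010 popcount=2 -> skip
r=35=100011 popcount=3 -> skip
r=36=100100 popcount=2 -> skip
r=37=100101 popcount=3 -> skip
r=38=100110 popcount=3 -> skip
r=39=100111 popcount=4 -> KEEP
r=40=101000 popcount=2 -> skip
r=41=101001 popcount=3 -> skip
r=42=101010 popcount=3 -> skip
Kept rows: 23 27 29 30 39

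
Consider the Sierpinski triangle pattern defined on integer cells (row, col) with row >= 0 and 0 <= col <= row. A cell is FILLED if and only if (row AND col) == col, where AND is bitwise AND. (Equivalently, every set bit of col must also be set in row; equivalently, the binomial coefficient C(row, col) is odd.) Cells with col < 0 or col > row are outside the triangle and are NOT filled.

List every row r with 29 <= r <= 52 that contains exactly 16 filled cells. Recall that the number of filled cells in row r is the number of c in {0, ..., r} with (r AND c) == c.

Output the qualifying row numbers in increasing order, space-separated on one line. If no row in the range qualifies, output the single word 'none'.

Answer: 29 30 39 43 45 46 51

Derivation:
Row r has 2^popcount(r) filled cells, so we need popcount(r) = log2(16) = 4.
Scan r = 29..52 and keep those with exactly 4 one-bits:
r=29=11101 popcount=4 -> KEEP
r=30=11110 popcount=4 -> KEEP
r=31=11111 popcount=5 -> skip
r=32=100000 popcount=1 -> skip
r=33=100001 popcount=2 -> skip
r=34=100010 popcount=2 -> skip
r=35=100011 popcount=3 -> skip
r=36=100100 popcount=2 -> skip
r=37=100101 popcount=3 -> skip
r=38=100110 popcount=3 -> skip
r=39=100111 popcount=4 -> KEEP
r=40=101000 popcount=2 -> skip
r=41=101001 popcount=3 -> skip
r=42=101010 popcount=3 -> skip
r=43=101011 popcount=4 -> KEEP
r=44=101100 popcount=3 -> skip
r=45=101101 popcount=4 -> KEEP
r=46=101110 popcount=4 -> KEEP
r=47=101111 popcount=5 -> skip
r=48=110000 popcount=2 -> skip
r=49=110001 popcount=3 -> skip
r=50=110010 popcount=3 -> skip
r=51=110011 popcount=4 -> KEEP
r=52=110100 popcount=3 -> skip
Kept rows: 29 30 39 43 45 46 51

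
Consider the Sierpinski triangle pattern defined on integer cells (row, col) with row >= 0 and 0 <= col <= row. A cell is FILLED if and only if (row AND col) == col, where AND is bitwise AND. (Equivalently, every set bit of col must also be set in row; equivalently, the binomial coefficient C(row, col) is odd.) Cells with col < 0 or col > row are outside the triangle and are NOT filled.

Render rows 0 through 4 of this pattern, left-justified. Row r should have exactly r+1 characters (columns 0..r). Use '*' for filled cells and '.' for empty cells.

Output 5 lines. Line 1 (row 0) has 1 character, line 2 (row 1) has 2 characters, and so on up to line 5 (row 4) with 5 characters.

Answer: *
**
*.*
****
*...*

Derivation:
r0=0: *
r1=1: **
r2=10: *.*
r3=11: ****
r4=100: *...*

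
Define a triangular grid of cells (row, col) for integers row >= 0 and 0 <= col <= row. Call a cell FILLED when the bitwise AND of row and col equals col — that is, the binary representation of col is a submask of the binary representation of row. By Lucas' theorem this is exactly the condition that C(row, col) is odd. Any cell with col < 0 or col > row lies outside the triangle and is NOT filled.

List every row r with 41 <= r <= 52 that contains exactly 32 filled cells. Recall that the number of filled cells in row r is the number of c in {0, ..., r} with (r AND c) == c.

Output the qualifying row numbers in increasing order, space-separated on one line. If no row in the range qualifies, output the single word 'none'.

Row r has 2^popcount(r) filled cells, so we need popcount(r) = log2(32) = 5.
Scan r = 41..52 and keep those with exactly 5 one-bits:
r=41=101001 popcount=3 -> skip
r=42=101010 popcount=3 -> skip
r=43=101011 popcount=4 -> skip
r=44=101100 popcount=3 -> skip
r=45=101101 popcount=4 -> skip
r=46=101110 popcount=4 -> skip
r=47=101111 popcount=5 -> KEEP
r=48=110000 popcount=2 -> skip
r=49=110001 popcount=3 -> skip
r=50=110010 popcount=3 -> skip
r=51=110011 popcount=4 -> skip
r=52=110100 popcount=3 -> skip
Kept rows: 47

Answer: 47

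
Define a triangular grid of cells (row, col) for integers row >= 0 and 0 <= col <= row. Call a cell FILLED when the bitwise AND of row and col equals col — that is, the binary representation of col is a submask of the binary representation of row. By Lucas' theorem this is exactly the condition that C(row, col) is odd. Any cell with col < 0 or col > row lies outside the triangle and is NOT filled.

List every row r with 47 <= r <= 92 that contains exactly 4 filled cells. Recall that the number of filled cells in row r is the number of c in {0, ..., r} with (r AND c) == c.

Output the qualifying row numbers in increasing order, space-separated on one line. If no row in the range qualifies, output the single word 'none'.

Row r has 2^popcount(r) filled cells, so we need popcount(r) = log2(4) = 2.
Scan r = 47..92 and keep those with exactly 2 one-bits:
r=47=101111 popcount=5 -> skip
r=48=110000 popcount=2 -> KEEP
r=49=110001 popcount=3 -> skip
r=50=110010 popcount=3 -> skip
r=51=110011 popcount=4 -> skip
r=52=110100 popcount=3 -> skip
r=53=110101 popcount=4 -> skip
r=54=110110 popcount=4 -> skip
r=55=110111 popcount=5 -> skip
r=56=111000 popcount=3 -> skip
r=57=111001 popcount=4 -> skip
r=58=111010 popcount=4 -> skip
r=59=111011 popcount=5 -> skip
r=60=111100 popcount=4 -> skip
r=61=111101 popcount=5 -> skip
r=62=111110 popcount=5 -> skip
r=63=111111 popcount=6 -> skip
r=64=1000000 popcount=1 -> skip
r=65=1000001 popcount=2 -> KEEP
r=66=1000010 popcount=2 -> KEEP
r=67=1000011 popcount=3 -> skip
r=68=1000100 popcount=2 -> KEEP
r=69=1000101 popcount=3 -> skip
r=70=1000110 popcount=3 -> skip
r=71=1000111 popcount=4 -> skip
r=72=1001000 popcount=2 -> KEEP
r=73=1001001 popcount=3 -> skip
r=74=1001010 popcount=3 -> skip
r=75=1001011 popcount=4 -> skip
r=76=1001100 popcount=3 -> skip
r=77=1001101 popcount=4 -> skip
r=78=1001110 popcount=4 -> skip
r=79=1001111 popcount=5 -> skip
r=80=1010000 popcount=2 -> KEEP
r=81=1010001 popcount=3 -> skip
r=82=1010010 popcount=3 -> skip
r=83=1010011 popcount=4 -> skip
r=84=1010100 popcount=3 -> skip
r=85=1010101 popcount=4 -> skip
r=86=1010110 popcount=4 -> skip
r=87=1010111 popcount=5 -> skip
r=88=1011000 popcount=3 -> skip
r=89=1011001 popcount=4 -> skip
r=90=1011010 popcount=4 -> skip
r=91=1011011 popcount=5 -> skip
r=92=1011100 popcount=4 -> skip
Kept rows: 48 65 66 68 72 80

Answer: 48 65 66 68 72 80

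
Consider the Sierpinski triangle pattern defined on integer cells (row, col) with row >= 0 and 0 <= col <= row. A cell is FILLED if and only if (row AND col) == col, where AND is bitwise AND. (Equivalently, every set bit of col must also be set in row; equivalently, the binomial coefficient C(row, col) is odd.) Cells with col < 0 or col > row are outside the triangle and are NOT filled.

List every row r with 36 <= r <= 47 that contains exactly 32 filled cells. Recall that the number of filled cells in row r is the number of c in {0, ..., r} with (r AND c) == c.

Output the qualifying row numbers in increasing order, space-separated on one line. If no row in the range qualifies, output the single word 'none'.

Answer: 47

Derivation:
Row r has 2^popcount(r) filled cells, so we need popcount(r) = log2(32) = 5.
Scan r = 36..47 and keep those with exactly 5 one-bits:
r=36=100100 popcount=2 -> skip
r=37=100101 popcount=3 -> skip
r=38=100110 popcount=3 -> skip
r=39=100111 popcount=4 -> skip
r=40=101000 popcount=2 -> skip
r=41=101001 popcount=3 -> skip
r=42=101010 popcount=3 -> skip
r=43=101011 popcount=4 -> skip
r=44=101100 popcount=3 -> skip
r=45=101101 popcount=4 -> skip
r=46=101110 popcount=4 -> skip
r=47=101111 popcount=5 -> KEEP
Kept rows: 47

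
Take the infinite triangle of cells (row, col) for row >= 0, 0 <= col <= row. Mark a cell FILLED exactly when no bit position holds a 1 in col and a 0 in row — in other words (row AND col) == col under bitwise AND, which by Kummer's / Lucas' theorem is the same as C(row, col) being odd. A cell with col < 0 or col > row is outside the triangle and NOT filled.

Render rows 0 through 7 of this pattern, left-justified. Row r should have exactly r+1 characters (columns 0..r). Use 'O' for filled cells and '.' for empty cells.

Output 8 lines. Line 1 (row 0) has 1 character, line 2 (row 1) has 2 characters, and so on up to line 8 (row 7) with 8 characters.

r0=0: O
r1=1: OO
r2=10: O.O
r3=11: OOOO
r4=100: O...O
r5=101: OO..OO
r6=110: O.O.O.O
r7=111: OOOOOOOO

Answer: O
OO
O.O
OOOO
O...O
OO..OO
O.O.O.O
OOOOOOOO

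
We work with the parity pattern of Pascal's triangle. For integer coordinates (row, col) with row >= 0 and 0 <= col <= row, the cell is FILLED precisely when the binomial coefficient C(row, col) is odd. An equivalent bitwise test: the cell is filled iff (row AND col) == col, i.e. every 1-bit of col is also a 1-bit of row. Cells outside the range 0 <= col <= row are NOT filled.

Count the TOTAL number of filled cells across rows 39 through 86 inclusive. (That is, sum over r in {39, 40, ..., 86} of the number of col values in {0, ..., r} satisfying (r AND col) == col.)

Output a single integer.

Answer: 686

Derivation:
r39=100111 pc4: +16 =16
r40=101000 pc2: +4 =20
r41=101001 pc3: +8 =28
r42=101010 pc3: +8 =36
r43=101011 pc4: +16 =52
r44=101100 pc3: +8 =60
r45=101101 pc4: +16 =76
r46=101110 pc4: +16 =92
r47=101111 pc5: +32 =124
r48=110000 pc2: +4 =128
r49=110001 pc3: +8 =136
r50=110010 pc3: +8 =144
r51=110011 pc4: +16 =160
r52=110100 pc3: +8 =168
r53=110101 pc4: +16 =184
r54=110110 pc4: +16 =200
r55=110111 pc5: +32 =232
r56=111000 pc3: +8 =240
r57=111001 pc4: +16 =256
r58=111010 pc4: +16 =272
r59=111011 pc5: +32 =304
r60=111100 pc4: +16 =320
r61=111101 pc5: +32 =352
r62=111110 pc5: +32 =384
r63=111111 pc6: +64 =448
r64=1000000 pc1: +2 =450
r65=1000001 pc2: +4 =454
r66=1000010 pc2: +4 =458
r67=1000011 pc3: +8 =466
r68=1000100 pc2: +4 =470
r69=1000101 pc3: +8 =478
r70=1000110 pc3: +8 =486
r71=1000111 pc4: +16 =502
r72=1001000 pc2: +4 =506
r73=1001001 pc3: +8 =514
r74=1001010 pc3: +8 =522
r75=1001011 pc4: +16 =538
r76=1001100 pc3: +8 =546
r77=1001101 pc4: +16 =562
r78=1001110 pc4: +16 =578
r79=1001111 pc5: +32 =610
r80=1010000 pc2: +4 =614
r81=1010001 pc3: +8 =622
r82=1010010 pc3: +8 =630
r83=1010011 pc4: +16 =646
r84=1010100 pc3: +8 =654
r85=1010101 pc4: +16 =670
r86=1010110 pc4: +16 =686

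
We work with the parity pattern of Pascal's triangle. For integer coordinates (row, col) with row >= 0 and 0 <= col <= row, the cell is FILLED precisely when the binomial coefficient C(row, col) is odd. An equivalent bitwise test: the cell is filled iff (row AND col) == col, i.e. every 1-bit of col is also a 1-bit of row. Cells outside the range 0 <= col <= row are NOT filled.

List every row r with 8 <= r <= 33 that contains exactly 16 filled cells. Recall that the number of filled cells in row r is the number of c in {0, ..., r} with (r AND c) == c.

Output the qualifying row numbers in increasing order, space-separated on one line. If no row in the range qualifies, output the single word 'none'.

Answer: 15 23 27 29 30

Derivation:
Row r has 2^popcount(r) filled cells, so we need popcount(r) = log2(16) = 4.
Scan r = 8..33 and keep those with exactly 4 one-bits:
r=8=1000 popcount=1 -> skip
r=9=1001 popcount=2 -> skip
r=10=1010 popcount=2 -> skip
r=11=1011 popcount=3 -> skip
r=12=1100 popcount=2 -> skip
r=13=1101 popcount=3 -> skip
r=14=1110 popcount=3 -> skip
r=15=1111 popcount=4 -> KEEP
r=16=10000 popcount=1 -> skip
r=17=10001 popcount=2 -> skip
r=18=10010 popcount=2 -> skip
r=19=10011 popcount=3 -> skip
r=20=10100 popcount=2 -> skip
r=21=10101 popcount=3 -> skip
r=22=10110 popcount=3 -> skip
r=23=10111 popcount=4 -> KEEP
r=24=11000 popcount=2 -> skip
r=25=11001 popcount=3 -> skip
r=26=11010 popcount=3 -> skip
r=27=11011 popcount=4 -> KEEP
r=28=11100 popcount=3 -> skip
r=29=11101 popcount=4 -> KEEP
r=30=11110 popcount=4 -> KEEP
r=31=11111 popcount=5 -> skip
r=32=100000 popcount=1 -> skip
r=33=100001 popcount=2 -> skip
Kept rows: 15 23 27 29 30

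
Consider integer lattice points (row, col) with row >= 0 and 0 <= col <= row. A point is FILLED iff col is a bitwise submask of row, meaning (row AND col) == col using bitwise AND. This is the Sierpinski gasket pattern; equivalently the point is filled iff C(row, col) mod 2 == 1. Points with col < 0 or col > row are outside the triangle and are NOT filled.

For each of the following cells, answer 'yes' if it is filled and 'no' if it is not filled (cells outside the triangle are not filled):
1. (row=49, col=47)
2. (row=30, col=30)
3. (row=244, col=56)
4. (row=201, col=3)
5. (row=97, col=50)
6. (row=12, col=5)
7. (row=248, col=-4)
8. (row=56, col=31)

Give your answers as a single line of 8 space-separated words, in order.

(49,47): row=0b110001, col=0b101111, row AND col = 0b100001 = 33; 33 != 47 -> empty
(30,30): row=0b11110, col=0b11110, row AND col = 0b11110 = 30; 30 == 30 -> filled
(244,56): row=0b11110100, col=0b111000, row AND col = 0b110000 = 48; 48 != 56 -> empty
(201,3): row=0b11001001, col=0b11, row AND col = 0b1 = 1; 1 != 3 -> empty
(97,50): row=0b1100001, col=0b110010, row AND col = 0b100000 = 32; 32 != 50 -> empty
(12,5): row=0b1100, col=0b101, row AND col = 0b100 = 4; 4 != 5 -> empty
(248,-4): col outside [0, 248] -> not filled
(56,31): row=0b111000, col=0b11111, row AND col = 0b11000 = 24; 24 != 31 -> empty

Answer: no yes no no no no no no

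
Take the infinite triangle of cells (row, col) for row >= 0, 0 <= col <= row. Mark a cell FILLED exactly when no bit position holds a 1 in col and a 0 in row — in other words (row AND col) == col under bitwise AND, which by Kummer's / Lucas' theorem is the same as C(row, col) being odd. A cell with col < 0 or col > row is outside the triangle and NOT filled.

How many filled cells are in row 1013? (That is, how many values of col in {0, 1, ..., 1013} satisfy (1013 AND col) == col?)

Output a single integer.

1013 in binary = 1111110101
popcount(1013) = number of 1-bits in 1111110101 = 8
A col c satisfies (1013 AND c) == c iff every set bit of c is also set in 1013; each of the 8 set bits of 1013 can independently be on or off in c.
count = 2^8 = 256

Answer: 256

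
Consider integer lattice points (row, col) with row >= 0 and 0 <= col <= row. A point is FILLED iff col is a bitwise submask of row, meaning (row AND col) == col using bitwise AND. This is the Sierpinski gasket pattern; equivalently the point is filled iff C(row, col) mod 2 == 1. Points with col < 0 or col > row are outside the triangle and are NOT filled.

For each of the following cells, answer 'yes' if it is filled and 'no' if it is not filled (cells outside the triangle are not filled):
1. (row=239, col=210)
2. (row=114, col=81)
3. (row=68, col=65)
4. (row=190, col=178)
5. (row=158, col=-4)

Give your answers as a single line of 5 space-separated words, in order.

(239,210): row=0b11101111, col=0b11010010, row AND col = 0b11000010 = 194; 194 != 210 -> empty
(114,81): row=0b1110010, col=0b1010001, row AND col = 0b1010000 = 80; 80 != 81 -> empty
(68,65): row=0b1000100, col=0b1000001, row AND col = 0b1000000 = 64; 64 != 65 -> empty
(190,178): row=0b10111110, col=0b10110010, row AND col = 0b10110010 = 178; 178 == 178 -> filled
(158,-4): col outside [0, 158] -> not filled

Answer: no no no yes no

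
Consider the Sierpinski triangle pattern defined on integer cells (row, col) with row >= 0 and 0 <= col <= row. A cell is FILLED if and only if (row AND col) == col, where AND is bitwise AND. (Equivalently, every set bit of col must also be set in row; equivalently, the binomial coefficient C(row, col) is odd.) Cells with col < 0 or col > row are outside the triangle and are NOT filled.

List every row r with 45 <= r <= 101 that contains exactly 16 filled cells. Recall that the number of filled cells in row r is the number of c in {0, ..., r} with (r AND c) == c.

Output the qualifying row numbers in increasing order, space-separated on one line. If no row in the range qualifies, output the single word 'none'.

Row r has 2^popcount(r) filled cells, so we need popcount(r) = log2(16) = 4.
Scan r = 45..101 and keep those with exactly 4 one-bits:
r=45=101101 popcount=4 -> KEEP
r=46=101110 popcount=4 -> KEEP
r=47=101111 popcount=5 -> skip
r=48=110000 popcount=2 -> skip
r=49=110001 popcount=3 -> skip
r=50=110010 popcount=3 -> skip
r=51=110011 popcount=4 -> KEEP
r=52=110100 popcount=3 -> skip
r=53=110101 popcount=4 -> KEEP
r=54=110110 popcount=4 -> KEEP
r=55=110111 popcount=5 -> skip
r=56=111000 popcount=3 -> skip
r=57=111001 popcount=4 -> KEEP
r=58=111010 popcount=4 -> KEEP
r=59=111011 popcount=5 -> skip
r=60=111100 popcount=4 -> KEEP
r=61=111101 popcount=5 -> skip
r=62=111110 popcount=5 -> skip
r=63=111111 popcount=6 -> skip
r=64=1000000 popcount=1 -> skip
r=65=1000001 popcount=2 -> skip
r=66=1000010 popcount=2 -> skip
r=67=1000011 popcount=3 -> skip
r=68=1000100 popcount=2 -> skip
r=69=1000101 popcount=3 -> skip
r=70=1000110 popcount=3 -> skip
r=71=1000111 popcount=4 -> KEEP
r=72=1001000 popcount=2 -> skip
r=73=1001001 popcount=3 -> skip
r=74=1001010 popcount=3 -> skip
r=75=1001011 popcount=4 -> KEEP
r=76=1001100 popcount=3 -> skip
r=77=1001101 popcount=4 -> KEEP
r=78=1001110 popcount=4 -> KEEP
r=79=1001111 popcount=5 -> skip
r=80=1010000 popcount=2 -> skip
r=81=1010001 popcount=3 -> skip
r=82=1010010 popcount=3 -> skip
r=83=1010011 popcount=4 -> KEEP
r=84=1010100 popcount=3 -> skip
r=85=1010101 popcount=4 -> KEEP
r=86=1010110 popcount=4 -> KEEP
r=87=1010111 popcount=5 -> skip
r=88=1011000 popcount=3 -> skip
r=89=1011001 popcount=4 -> KEEP
r=90=1011010 popcount=4 -> KEEP
r=91=1011011 popcount=5 -> skip
r=92=1011100 popcount=4 -> KEEP
r=93=1011101 popcount=5 -> skip
r=94=1011110 popcount=5 -> skip
r=95=1011111 popcount=6 -> skip
r=96=1100000 popcount=2 -> skip
r=97=1100001 popcount=3 -> skip
r=98=1100010 popcount=3 -> skip
r=99=1100011 popcount=4 -> KEEP
r=100=1100100 popcount=3 -> skip
r=101=1100101 popcount=4 -> KEEP
Kept rows: 45 46 51 53 54 57 58 60 71 75 77 78 83 85 86 89 90 92 99 101

Answer: 45 46 51 53 54 57 58 60 71 75 77 78 83 85 86 89 90 92 99 101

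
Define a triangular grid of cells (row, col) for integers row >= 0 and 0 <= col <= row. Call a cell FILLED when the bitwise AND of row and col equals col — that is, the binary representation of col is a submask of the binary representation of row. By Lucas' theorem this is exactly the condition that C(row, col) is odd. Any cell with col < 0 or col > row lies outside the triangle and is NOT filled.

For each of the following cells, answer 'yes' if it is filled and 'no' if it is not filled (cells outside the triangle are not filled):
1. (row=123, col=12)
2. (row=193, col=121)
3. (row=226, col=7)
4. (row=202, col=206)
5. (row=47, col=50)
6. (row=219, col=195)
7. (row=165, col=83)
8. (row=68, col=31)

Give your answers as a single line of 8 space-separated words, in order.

(123,12): row=0b1111011, col=0b1100, row AND col = 0b1000 = 8; 8 != 12 -> empty
(193,121): row=0b11000001, col=0b1111001, row AND col = 0b1000001 = 65; 65 != 121 -> empty
(226,7): row=0b11100010, col=0b111, row AND col = 0b10 = 2; 2 != 7 -> empty
(202,206): col outside [0, 202] -> not filled
(47,50): col outside [0, 47] -> not filled
(219,195): row=0b11011011, col=0b11000011, row AND col = 0b11000011 = 195; 195 == 195 -> filled
(165,83): row=0b10100101, col=0b1010011, row AND col = 0b1 = 1; 1 != 83 -> empty
(68,31): row=0b1000100, col=0b11111, row AND col = 0b100 = 4; 4 != 31 -> empty

Answer: no no no no no yes no no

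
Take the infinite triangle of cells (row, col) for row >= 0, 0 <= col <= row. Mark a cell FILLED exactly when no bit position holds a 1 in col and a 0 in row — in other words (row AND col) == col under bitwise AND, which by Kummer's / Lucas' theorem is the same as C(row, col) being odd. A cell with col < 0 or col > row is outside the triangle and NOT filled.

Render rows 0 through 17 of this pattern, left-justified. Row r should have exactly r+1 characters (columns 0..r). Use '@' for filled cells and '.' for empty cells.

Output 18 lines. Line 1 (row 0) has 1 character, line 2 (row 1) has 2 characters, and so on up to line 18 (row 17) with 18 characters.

Answer: @
@@
@.@
@@@@
@...@
@@..@@
@.@.@.@
@@@@@@@@
@.......@
@@......@@
@.@.....@.@
@@@@....@@@@
@...@...@...@
@@..@@..@@..@@
@.@.@.@.@.@.@.@
@@@@@@@@@@@@@@@@
@...............@
@@..............@@

Derivation:
r0=0: @
r1=1: @@
r2=10: @.@
r3=11: @@@@
r4=100: @...@
r5=101: @@..@@
r6=110: @.@.@.@
r7=111: @@@@@@@@
r8=1000: @.......@
r9=1001: @@......@@
r10=1010: @.@.....@.@
r11=1011: @@@@....@@@@
r12=1100: @...@...@...@
r13=1101: @@..@@..@@..@@
r14=1110: @.@.@.@.@.@.@.@
r15=1111: @@@@@@@@@@@@@@@@
r16=10000: @...............@
r17=10001: @@..............@@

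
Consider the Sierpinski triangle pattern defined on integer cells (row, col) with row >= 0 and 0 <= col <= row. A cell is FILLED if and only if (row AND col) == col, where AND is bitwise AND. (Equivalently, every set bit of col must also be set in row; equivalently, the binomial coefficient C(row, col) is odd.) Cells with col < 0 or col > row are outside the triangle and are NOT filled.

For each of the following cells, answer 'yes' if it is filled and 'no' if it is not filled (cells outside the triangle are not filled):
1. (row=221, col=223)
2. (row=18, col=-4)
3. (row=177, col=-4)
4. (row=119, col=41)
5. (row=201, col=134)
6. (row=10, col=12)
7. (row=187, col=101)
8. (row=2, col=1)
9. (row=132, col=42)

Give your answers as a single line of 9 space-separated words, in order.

Answer: no no no no no no no no no

Derivation:
(221,223): col outside [0, 221] -> not filled
(18,-4): col outside [0, 18] -> not filled
(177,-4): col outside [0, 177] -> not filled
(119,41): row=0b1110111, col=0b101001, row AND col = 0b100001 = 33; 33 != 41 -> empty
(201,134): row=0b11001001, col=0b10000110, row AND col = 0b10000000 = 128; 128 != 134 -> empty
(10,12): col outside [0, 10] -> not filled
(187,101): row=0b10111011, col=0b1100101, row AND col = 0b100001 = 33; 33 != 101 -> empty
(2,1): row=0b10, col=0b1, row AND col = 0b0 = 0; 0 != 1 -> empty
(132,42): row=0b10000100, col=0b101010, row AND col = 0b0 = 0; 0 != 42 -> empty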